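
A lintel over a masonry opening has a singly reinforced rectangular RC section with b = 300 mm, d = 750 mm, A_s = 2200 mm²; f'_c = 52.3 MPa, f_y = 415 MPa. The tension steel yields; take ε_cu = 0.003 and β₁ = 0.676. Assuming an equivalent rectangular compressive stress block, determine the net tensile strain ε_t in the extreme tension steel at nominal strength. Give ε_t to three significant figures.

a = A_s f_y/(0.85 f'_c b) = 68.46 mm.
β₁ = 0.676, so c = a/β₁ = 68.46/0.676 = 101.27 mm.
From the linear strain diagram with ε_cu = 0.003: ε_t = 0.003 (d − c)/c = 0.003 × (750 − 101.27)/101.27 = 0.0192.
Since ε_t ≥ 0.005, the section is tension-controlled.

ε_t ≈ 0.0192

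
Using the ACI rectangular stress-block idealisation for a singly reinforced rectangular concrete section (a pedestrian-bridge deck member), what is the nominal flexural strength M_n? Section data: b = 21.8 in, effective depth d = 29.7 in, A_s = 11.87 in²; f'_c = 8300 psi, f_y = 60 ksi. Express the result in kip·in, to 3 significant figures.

M_n ≈ 19500 kip·in

T = A_s f_y = 11.87 × 60 = 712.2 kips.
a = T/(0.85 f'_c b) = 712.2/(0.85 × 8.3 × 21.8) = 4.631 in.
M_n = T(d − a/2) = 712.2 × (29.7 − 2.3155) = 19503.2 kip·in.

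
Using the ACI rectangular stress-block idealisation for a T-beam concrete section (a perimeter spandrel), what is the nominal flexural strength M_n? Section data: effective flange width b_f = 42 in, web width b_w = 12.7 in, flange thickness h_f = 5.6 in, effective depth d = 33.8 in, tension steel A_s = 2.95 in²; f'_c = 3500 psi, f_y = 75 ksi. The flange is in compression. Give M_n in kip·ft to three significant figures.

M_n ≈ 607 kip·ft

Tension: T = A_s f_y = 2.95 × 75 = 221.25 kips.
Try a within the flange: a = T/(0.85 f'_c b_f) = 221.25/(0.85 × 3.5 × 42) = 1.771 in.
Since a = 1.771 ≤ h_f = 5.6 in, the stress block lies entirely in the flange; analyse as a rectangular beam of width b_f.
M_n = T(d − a/2) = 221.25 × (33.8 − 0.8855) = 7282.3 kip·in.
M_n = 7282.3/12 = 606.86 kip·ft.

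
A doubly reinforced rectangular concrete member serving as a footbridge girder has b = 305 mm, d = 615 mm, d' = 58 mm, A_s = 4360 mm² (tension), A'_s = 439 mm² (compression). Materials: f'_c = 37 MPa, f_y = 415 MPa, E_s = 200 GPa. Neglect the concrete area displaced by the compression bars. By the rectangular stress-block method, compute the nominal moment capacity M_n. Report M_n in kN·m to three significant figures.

Assume both tension and compression steel yield.
Net tension couple steel: A_s − A'_s = 3921 mm².
a = (A_s − A'_s) f_y / (0.85 f'_c b) = 1627215/(0.85 × 37 × 305) = 169.64 mm.
c = a/β₁ = 169.64/0.786 = 215.83 mm; ε'_s = 0.003(c − d')/c = 0.0022 ≥ f_y/E_s = 0.0021, so compression steel does yield.
M_n = (A_s − A'_s) f_y (d − a/2) + A'_s f_y (d − d') = [1627215 × (615 − 84.82) + 182185 × (615 − 58)] × 10⁻⁶ = 862.72 + 101.48 = 964.20 kN·m.

M_n ≈ 964 kN·m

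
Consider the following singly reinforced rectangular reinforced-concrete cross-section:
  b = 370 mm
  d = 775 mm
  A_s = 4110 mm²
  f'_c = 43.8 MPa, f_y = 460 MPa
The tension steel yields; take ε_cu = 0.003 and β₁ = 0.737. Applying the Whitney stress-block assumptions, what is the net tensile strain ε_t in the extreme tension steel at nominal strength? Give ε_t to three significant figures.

a = A_s f_y/(0.85 f'_c b) = 137.25 mm.
β₁ = 0.737, so c = a/β₁ = 137.25/0.737 = 186.23 mm.
From the linear strain diagram with ε_cu = 0.003: ε_t = 0.003 (d − c)/c = 0.003 × (775 − 186.23)/186.23 = 0.00948.
Since ε_t ≥ 0.005, the section is tension-controlled.

ε_t ≈ 0.00948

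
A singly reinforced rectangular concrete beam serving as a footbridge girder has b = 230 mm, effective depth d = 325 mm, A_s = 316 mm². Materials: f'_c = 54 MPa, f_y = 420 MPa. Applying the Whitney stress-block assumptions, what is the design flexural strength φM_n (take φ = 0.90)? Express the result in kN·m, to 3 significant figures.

T = A_s f_y = 316 × 420 = 132720 N = 132.72 kN.
From C = T: a = T/(0.85 f'_c b) = 132720/(0.85 × 54 × 230) = 12.57 mm.
M_n = T(d − a/2) = 132.72 kN × (325 − 6.285) mm = 42.30 kN·m.
φM_n = 0.90 × 42.30 = 38.07 kN·m.

φM_n ≈ 38.1 kN·m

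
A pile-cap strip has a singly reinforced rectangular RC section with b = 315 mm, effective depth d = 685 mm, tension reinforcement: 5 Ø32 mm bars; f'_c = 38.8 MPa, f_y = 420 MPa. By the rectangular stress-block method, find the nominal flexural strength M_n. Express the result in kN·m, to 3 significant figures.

A_s = 5 × 804 = 4020 mm².
T = A_s f_y = 4020 × 420 = 1688400 N = 1688.4 kN.
From C = T: a = T/(0.85 f'_c b) = 1688400/(0.85 × 38.8 × 315) = 162.52 mm.
M_n = T(d − a/2) = 1688.4 kN × (685 − 81.26) mm = 1019.35 kN·m.

M_n ≈ 1020 kN·m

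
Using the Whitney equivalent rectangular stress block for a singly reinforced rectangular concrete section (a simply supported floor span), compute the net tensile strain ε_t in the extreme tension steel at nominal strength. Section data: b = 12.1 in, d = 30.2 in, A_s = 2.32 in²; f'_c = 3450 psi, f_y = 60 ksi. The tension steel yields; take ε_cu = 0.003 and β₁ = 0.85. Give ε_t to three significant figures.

a = A_s f_y/(0.85 f'_c b) = 3.923 in.
β₁ = 0.85, so c = a/β₁ = 3.923/0.85 = 4.615 in.
From the linear strain diagram with ε_cu = 0.003: ε_t = 0.003 (d − c)/c = 0.003 × (30.2 − 4.615)/4.615 = 0.0166.
Since ε_t ≥ 0.005, the section is tension-controlled.

ε_t ≈ 0.0166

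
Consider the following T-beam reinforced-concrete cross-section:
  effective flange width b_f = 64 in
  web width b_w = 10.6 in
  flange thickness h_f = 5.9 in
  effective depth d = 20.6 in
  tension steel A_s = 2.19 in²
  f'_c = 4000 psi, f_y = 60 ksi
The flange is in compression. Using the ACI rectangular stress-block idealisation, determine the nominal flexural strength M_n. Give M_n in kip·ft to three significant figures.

M_n ≈ 222 kip·ft

Tension: T = A_s f_y = 2.19 × 60 = 131.4 kips.
Try a within the flange: a = T/(0.85 f'_c b_f) = 131.4/(0.85 × 4 × 64) = 0.604 in.
Since a = 0.604 ≤ h_f = 5.9 in, the stress block lies entirely in the flange; analyse as a rectangular beam of width b_f.
M_n = T(d − a/2) = 131.4 × (20.6 − 0.302) = 2667.2 kip·in.
M_n = 2667.2/12 = 222.27 kip·ft.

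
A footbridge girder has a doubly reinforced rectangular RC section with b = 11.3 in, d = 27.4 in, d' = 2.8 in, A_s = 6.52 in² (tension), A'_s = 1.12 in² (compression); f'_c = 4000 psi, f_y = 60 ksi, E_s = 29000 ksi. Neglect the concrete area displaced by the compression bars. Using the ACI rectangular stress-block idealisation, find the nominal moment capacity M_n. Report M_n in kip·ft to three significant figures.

Assume both steels yield.
a = (A_s − A'_s) f_y/(0.85 f'_c b) = (6.52 − 1.12) × 60/(0.85 × 4 × 11.3) = 8.433 in.
c = a/β₁ = 8.433/0.85 = 9.921 in; ε'_s = 0.003(c − d')/c = 0.0022 ≥ ε_y = 0.0021, so the compression steel yields.
M_n = (A_s − A'_s) f_y (d − a/2) + A'_s f_y (d − d') = 324 × (27.4 − 4.2165) + 67.2 × (27.4 − 2.8) = 7511.5 + 1653.1 = 9164.6 kip·in = 9164.6/12 = 763.72 kip·ft.

M_n ≈ 764 kip·ft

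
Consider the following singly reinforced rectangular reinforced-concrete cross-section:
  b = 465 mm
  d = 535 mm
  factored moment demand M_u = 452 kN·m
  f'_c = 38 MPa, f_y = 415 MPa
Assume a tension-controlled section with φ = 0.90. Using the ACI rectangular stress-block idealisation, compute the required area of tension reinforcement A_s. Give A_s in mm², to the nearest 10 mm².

M_n = M_u/φ = 452/0.90 = 502.222 kN·m.
With M_n = 0.85 f'_c a b (d − a/2), solve the quadratic for a:
a = d − √(d² − 2M_n/(0.85 f'_c b)) = 535 − √(535² − 2 × 502.222×10⁶/(0.85 × 38 × 465)) = 66.65 mm.
A_s = 0.85 f'_c a b / f_y = 0.85 × 38 × 66.65 × 465 / 415 = 2412.2 mm².

A_s ≈ 2410 mm²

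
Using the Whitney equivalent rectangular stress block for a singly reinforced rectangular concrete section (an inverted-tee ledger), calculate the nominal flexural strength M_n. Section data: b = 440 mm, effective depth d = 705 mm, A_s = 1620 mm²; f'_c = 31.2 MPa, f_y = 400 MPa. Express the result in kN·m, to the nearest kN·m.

T = A_s f_y = 1620 × 400 = 648000 N = 648 kN.
From C = T: a = T/(0.85 f'_c b) = 648000/(0.85 × 31.2 × 440) = 55.53 mm.
M_n = T(d − a/2) = 648 kN × (705 − 27.765) mm = 438.85 kN·m.

M_n ≈ 439 kN·m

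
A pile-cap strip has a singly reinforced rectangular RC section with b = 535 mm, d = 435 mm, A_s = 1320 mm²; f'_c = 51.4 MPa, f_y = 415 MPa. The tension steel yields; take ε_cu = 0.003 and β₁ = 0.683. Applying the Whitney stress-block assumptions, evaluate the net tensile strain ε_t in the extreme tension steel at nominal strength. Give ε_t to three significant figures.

ε_t ≈ 0.0350

a = A_s f_y/(0.85 f'_c b) = 23.44 mm.
β₁ = 0.683, so c = a/β₁ = 23.44/0.683 = 34.32 mm.
From the linear strain diagram with ε_cu = 0.003: ε_t = 0.003 (d − c)/c = 0.003 × (435 − 34.32)/34.32 = 0.0350.
Since ε_t ≥ 0.005, the section is tension-controlled.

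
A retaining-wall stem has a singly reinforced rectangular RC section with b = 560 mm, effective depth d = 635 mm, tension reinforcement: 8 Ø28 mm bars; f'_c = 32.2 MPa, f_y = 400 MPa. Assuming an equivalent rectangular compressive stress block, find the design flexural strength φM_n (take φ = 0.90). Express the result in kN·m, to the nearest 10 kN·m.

A_s = 8 × 616 = 4928 mm².
T = A_s f_y = 4928 × 400 = 1971200 N = 1971.2 kN.
From C = T: a = T/(0.85 f'_c b) = 1971200/(0.85 × 32.2 × 560) = 128.61 mm.
M_n = T(d − a/2) = 1971.2 kN × (635 − 64.305) mm = 1124.95 kN·m.
φM_n = 0.90 × 1124.95 = 1012.46 kN·m.

φM_n ≈ 1010 kN·m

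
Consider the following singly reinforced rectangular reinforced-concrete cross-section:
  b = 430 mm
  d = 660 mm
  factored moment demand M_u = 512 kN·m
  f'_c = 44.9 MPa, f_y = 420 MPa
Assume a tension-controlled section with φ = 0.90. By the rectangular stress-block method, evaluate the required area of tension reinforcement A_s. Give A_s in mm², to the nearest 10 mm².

M_n = M_u/φ = 512/0.90 = 568.889 kN·m.
With M_n = 0.85 f'_c a b (d − a/2), solve the quadratic for a:
a = d − √(d² − 2M_n/(0.85 f'_c b)) = 660 − √(660² − 2 × 568.889×10⁶/(0.85 × 44.9 × 430)) = 54.80 mm.
A_s = 0.85 f'_c a b / f_y = 0.85 × 44.9 × 54.80 × 430 / 420 = 2141.2 mm².

A_s ≈ 2140 mm²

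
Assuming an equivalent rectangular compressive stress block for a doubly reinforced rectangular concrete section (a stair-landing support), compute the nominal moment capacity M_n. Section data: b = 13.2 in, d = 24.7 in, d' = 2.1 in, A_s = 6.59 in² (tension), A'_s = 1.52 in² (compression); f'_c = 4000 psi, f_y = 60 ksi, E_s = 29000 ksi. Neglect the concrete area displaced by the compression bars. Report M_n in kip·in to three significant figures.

M_n ≈ 8540 kip·in

Assume both steels yield.
a = (A_s − A'_s) f_y/(0.85 f'_c b) = (6.59 − 1.52) × 60/(0.85 × 4 × 13.2) = 6.778 in.
c = a/β₁ = 6.778/0.85 = 7.974 in; ε'_s = 0.003(c − d')/c = 0.0022 ≥ ε_y = 0.0021, so the compression steel yields.
M_n = (A_s − A'_s) f_y (d − a/2) + A'_s f_y (d − d') = 304.2 × (24.7 − 3.389) + 91.2 × (24.7 − 2.1) = 6482.8 + 2061.1 = 8543.9 kip·in.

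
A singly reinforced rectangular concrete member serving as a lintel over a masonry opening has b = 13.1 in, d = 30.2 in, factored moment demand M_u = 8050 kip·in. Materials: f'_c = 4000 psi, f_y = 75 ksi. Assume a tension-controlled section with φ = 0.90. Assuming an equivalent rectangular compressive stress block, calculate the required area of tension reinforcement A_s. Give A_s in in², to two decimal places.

A_s ≈ 4.52 in²

M_n = M_u/φ = 8050/0.90 = 8944.44 kip·in.
From M_n = 0.85 f'_c a b (d − a/2):
a = d − √(d² − 2M_n/(0.85 f'_c b)) = 30.2 − √(30.2² − 2 × 8944.44/(0.85 × 4 × 13.1)) = 7.608 in.
A_s = 0.85 f'_c a b / f_y = 0.85 × 4 × 7.608 × 13.1 / 75 = 4.518 in².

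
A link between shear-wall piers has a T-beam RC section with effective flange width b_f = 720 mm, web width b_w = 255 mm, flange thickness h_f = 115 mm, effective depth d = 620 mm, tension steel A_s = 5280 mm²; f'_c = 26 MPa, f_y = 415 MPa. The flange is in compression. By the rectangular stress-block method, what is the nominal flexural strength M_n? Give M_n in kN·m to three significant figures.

M_n ≈ 1200 kN·m

Tension: T = A_s f_y = 5280 × 415 = 2191200 N.
Try a within the flange: a = T/(0.85 f'_c b_f) = 2191200/(0.85 × 26 × 720) = 137.71 mm.
a = 137.71 > h_f = 115 mm: the block extends into the web. Split into flange-overhang and web parts.
C_f = 0.85 f'_c (b_f − b_w) h_f = 0.85 × 26 × (720 − 255) × 115 = 1181798 N.
Remaining web compression depth: a_w = (T − C_f)/(0.85 f'_c b_w) = (2191200 − 1181798)/(0.85 × 26 × 255) = 179.11 mm.
M_n = C_f(d − h_f/2) + (T − C_f)(d − a_w/2) = 1181798 × (620 − 57.5) + 1009402 × (620 − 89.555) = 664.76 + 535.43 = 1200.19 × 10⁶ N·mm.
M_n = 1200.19 kN·m.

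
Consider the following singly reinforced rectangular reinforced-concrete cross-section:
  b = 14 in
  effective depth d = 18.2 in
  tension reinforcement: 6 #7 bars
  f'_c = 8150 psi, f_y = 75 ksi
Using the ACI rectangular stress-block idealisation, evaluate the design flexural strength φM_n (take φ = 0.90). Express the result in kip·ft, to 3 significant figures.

A_s = 6 × 0.6 = 3.6 in².
T = A_s f_y = 3.6 × 75 = 270 kips.
a = T/(0.85 f'_c b) = 270/(0.85 × 8.15 × 14) = 2.784 in.
M_n = T(d − a/2) = 270 × (18.2 − 1.392) = 4538.2 kip·in = 4538.2/12 = 378.18 kip·ft.
φM_n = 0.90 × 378.18 = 340.36 kip·ft.

φM_n ≈ 340 kip·ft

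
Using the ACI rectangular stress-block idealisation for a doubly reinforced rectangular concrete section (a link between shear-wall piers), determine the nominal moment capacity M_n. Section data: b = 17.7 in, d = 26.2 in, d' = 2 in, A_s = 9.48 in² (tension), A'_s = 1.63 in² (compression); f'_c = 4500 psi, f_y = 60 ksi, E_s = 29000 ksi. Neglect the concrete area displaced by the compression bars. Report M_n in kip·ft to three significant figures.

M_n ≈ 1090 kip·ft

Assume both steels yield.
a = (A_s − A'_s) f_y/(0.85 f'_c b) = (9.48 − 1.63) × 60/(0.85 × 4.5 × 17.7) = 6.957 in.
c = a/β₁ = 6.957/0.825 = 8.433 in; ε'_s = 0.003(c − d')/c = 0.0023 ≥ ε_y = 0.0021, so the compression steel yields.
M_n = (A_s − A'_s) f_y (d − a/2) + A'_s f_y (d − d') = 471 × (26.2 − 3.4785) + 97.8 × (26.2 − 2) = 10701.8 + 2366.8 = 13068.6 kip·in = 13068.6/12 = 1089.05 kip·ft.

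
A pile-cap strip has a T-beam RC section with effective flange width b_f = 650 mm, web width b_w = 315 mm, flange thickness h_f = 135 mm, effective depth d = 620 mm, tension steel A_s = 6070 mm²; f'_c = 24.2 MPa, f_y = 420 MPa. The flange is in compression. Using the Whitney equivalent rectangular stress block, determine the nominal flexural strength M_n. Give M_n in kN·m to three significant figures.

Tension: T = A_s f_y = 6070 × 420 = 2549400 N.
Try a within the flange: a = T/(0.85 f'_c b_f) = 2549400/(0.85 × 24.2 × 650) = 190.67 mm.
a = 190.67 > h_f = 135 mm: the block extends into the web. Split into flange-overhang and web parts.
C_f = 0.85 f'_c (b_f − b_w) h_f = 0.85 × 24.2 × (650 − 315) × 135 = 930278 N.
Remaining web compression depth: a_w = (T − C_f)/(0.85 f'_c b_w) = (2549400 − 930278)/(0.85 × 24.2 × 315) = 249.88 mm.
M_n = C_f(d − h_f/2) + (T − C_f)(d − a_w/2) = 930278 × (620 − 67.5) + 1619122 × (620 − 124.94) = 513.98 + 801.56 = 1315.54 × 10⁶ N·mm.
M_n = 1315.54 kN·m.

M_n ≈ 1320 kN·m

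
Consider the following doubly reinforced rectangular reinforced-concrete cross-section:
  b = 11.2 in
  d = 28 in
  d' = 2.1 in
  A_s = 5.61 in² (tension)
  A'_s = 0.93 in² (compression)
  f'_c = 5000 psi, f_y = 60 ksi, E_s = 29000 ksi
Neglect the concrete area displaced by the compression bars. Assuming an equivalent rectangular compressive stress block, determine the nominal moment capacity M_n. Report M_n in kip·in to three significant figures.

M_n ≈ 8480 kip·in

Assume both steels yield.
a = (A_s − A'_s) f_y/(0.85 f'_c b) = (5.61 − 0.93) × 60/(0.85 × 5 × 11.2) = 5.899 in.
c = a/β₁ = 5.899/0.8 = 7.374 in; ε'_s = 0.003(c − d')/c = 0.0021 ≥ ε_y = 0.0021, so the compression steel yields.
M_n = (A_s − A'_s) f_y (d − a/2) + A'_s f_y (d − d') = 280.8 × (28 − 2.9495) + 55.8 × (28 − 2.1) = 7034.2 + 1445.2 = 8479.4 kip·in.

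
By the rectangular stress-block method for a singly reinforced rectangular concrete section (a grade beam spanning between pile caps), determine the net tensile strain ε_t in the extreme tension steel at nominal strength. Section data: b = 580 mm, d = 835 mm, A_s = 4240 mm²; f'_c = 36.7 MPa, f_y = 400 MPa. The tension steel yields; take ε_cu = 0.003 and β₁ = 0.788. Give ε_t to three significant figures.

ε_t ≈ 0.0181

a = A_s f_y/(0.85 f'_c b) = 93.74 mm.
β₁ = 0.788, so c = a/β₁ = 93.74/0.788 = 118.96 mm.
From the linear strain diagram with ε_cu = 0.003: ε_t = 0.003 (d − c)/c = 0.003 × (835 − 118.96)/118.96 = 0.0181.
Since ε_t ≥ 0.005, the section is tension-controlled.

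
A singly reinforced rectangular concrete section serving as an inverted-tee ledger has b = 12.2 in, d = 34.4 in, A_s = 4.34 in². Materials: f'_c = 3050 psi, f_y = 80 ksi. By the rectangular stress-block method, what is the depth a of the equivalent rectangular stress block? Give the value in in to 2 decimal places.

T = A_s f_y = 4.34 × 80 = 347.2 kips.
a = T/(0.85 f'_c b) = 347.2/(0.85 × 3.05 × 12.2) = 10.98 in.

a ≈ 10.98 in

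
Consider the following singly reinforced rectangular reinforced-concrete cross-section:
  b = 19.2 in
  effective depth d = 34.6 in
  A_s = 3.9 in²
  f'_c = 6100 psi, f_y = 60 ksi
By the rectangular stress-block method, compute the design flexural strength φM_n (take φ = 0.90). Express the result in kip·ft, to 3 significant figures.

T = A_s f_y = 3.9 × 60 = 234 kips.
a = T/(0.85 f'_c b) = 234/(0.85 × 6.1 × 19.2) = 2.351 in.
M_n = T(d − a/2) = 234 × (34.6 − 1.1755) = 7821.3 kip·in = 7821.3/12 = 651.78 kip·ft.
φM_n = 0.90 × 651.78 = 586.60 kip·ft.

φM_n ≈ 587 kip·ft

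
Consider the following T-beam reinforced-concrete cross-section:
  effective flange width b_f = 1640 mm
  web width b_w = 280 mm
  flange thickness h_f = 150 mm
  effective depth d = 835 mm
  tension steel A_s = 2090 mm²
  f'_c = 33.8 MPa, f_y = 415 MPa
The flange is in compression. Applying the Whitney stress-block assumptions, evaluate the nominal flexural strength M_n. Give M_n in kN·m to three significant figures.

Tension: T = A_s f_y = 2090 × 415 = 867350 N.
Try a within the flange: a = T/(0.85 f'_c b_f) = 867350/(0.85 × 33.8 × 1640) = 18.41 mm.
Since a = 18.41 ≤ h_f = 150 mm, the stress block lies entirely in the flange; analyse as a rectangular beam of width b_f.
M_n = T(d − a/2) = 867350 × (835 − 9.205) = 716.25 × 10⁶ N·mm.
M_n = 716.25 kN·m.

M_n ≈ 716 kN·m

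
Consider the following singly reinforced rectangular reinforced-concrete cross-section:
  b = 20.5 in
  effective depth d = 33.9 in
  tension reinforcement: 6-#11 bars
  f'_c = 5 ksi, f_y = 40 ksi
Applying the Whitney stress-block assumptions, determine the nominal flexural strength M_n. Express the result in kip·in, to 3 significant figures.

A_s = 6 × 1.56 = 9.36 in².
T = A_s f_y = 9.36 × 40 = 374.4 kips.
a = T/(0.85 f'_c b) = 374.4/(0.85 × 5 × 20.5) = 4.297 in.
M_n = T(d − a/2) = 374.4 × (33.9 − 2.1485) = 11887.8 kip·in.

M_n ≈ 11900 kip·in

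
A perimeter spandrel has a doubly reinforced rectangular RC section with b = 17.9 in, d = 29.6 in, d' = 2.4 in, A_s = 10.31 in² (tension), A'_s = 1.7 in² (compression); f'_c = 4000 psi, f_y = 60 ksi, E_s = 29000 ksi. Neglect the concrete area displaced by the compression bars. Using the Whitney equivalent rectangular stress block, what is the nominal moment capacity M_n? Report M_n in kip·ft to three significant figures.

M_n ≈ 1320 kip·ft

Assume both steels yield.
a = (A_s − A'_s) f_y/(0.85 f'_c b) = (10.31 − 1.7) × 60/(0.85 × 4 × 17.9) = 8.488 in.
c = a/β₁ = 8.488/0.85 = 9.986 in; ε'_s = 0.003(c − d')/c = 0.0023 ≥ ε_y = 0.0021, so the compression steel yields.
M_n = (A_s − A'_s) f_y (d − a/2) + A'_s f_y (d − d') = 516.6 × (29.6 − 4.244) + 102 × (29.6 − 2.4) = 13098.9 + 2774.4 = 15873.3 kip·in = 15873.3/12 = 1322.78 kip·ft.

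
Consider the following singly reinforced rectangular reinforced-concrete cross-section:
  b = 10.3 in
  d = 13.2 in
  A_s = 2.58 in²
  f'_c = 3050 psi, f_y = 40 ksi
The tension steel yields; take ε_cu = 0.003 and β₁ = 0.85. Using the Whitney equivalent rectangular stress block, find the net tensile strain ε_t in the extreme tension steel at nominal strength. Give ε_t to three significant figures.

a = A_s f_y/(0.85 f'_c b) = 3.865 in.
β₁ = 0.85, so c = a/β₁ = 3.865/0.85 = 4.547 in.
From the linear strain diagram with ε_cu = 0.003: ε_t = 0.003 (d − c)/c = 0.003 × (13.2 − 4.547)/4.547 = 0.00571.
Since ε_t ≥ 0.005, the section is tension-controlled.

ε_t ≈ 0.00571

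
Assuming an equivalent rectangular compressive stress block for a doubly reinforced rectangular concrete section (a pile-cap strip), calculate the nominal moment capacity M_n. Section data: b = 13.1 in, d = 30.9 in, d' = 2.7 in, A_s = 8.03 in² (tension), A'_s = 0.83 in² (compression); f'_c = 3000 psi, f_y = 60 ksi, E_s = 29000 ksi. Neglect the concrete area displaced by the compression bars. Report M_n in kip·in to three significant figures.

M_n ≈ 12000 kip·in

Assume both steels yield.
a = (A_s − A'_s) f_y/(0.85 f'_c b) = (8.03 − 0.83) × 60/(0.85 × 3 × 13.1) = 12.932 in.
c = a/β₁ = 12.932/0.85 = 15.214 in; ε'_s = 0.003(c − d')/c = 0.0025 ≥ ε_y = 0.0021, so the compression steel yields.
M_n = (A_s − A'_s) f_y (d − a/2) + A'_s f_y (d − d') = 432 × (30.9 − 6.466) + 49.8 × (30.9 − 2.7) = 10555.5 + 1404.4 = 11959.9 kip·in.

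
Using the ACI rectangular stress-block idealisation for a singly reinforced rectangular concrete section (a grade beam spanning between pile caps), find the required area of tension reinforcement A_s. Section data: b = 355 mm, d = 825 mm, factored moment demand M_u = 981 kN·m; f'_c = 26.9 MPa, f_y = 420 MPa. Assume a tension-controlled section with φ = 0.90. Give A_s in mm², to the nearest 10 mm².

A_s ≈ 3540 mm²

M_n = M_u/φ = 981/0.90 = 1090 kN·m.
With M_n = 0.85 f'_c a b (d − a/2), solve the quadratic for a:
a = d − √(d² − 2M_n/(0.85 f'_c b)) = 825 − √(825² − 2 × 1090×10⁶/(0.85 × 26.9 × 355)) = 183.08 mm.
A_s = 0.85 f'_c a b / f_y = 0.85 × 26.9 × 183.08 × 355 / 420 = 3538.3 mm².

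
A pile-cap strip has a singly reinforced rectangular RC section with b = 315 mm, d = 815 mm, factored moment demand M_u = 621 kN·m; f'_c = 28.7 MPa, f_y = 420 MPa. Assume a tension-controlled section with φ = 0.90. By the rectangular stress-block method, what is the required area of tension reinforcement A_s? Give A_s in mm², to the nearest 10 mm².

M_n = M_u/φ = 621/0.90 = 690 kN·m.
With M_n = 0.85 f'_c a b (d − a/2), solve the quadratic for a:
a = d − √(d² − 2M_n/(0.85 f'_c b)) = 815 − √(815² − 2 × 690×10⁶/(0.85 × 28.7 × 315)) = 118.84 mm.
A_s = 0.85 f'_c a b / f_y = 0.85 × 28.7 × 118.84 × 315 / 420 = 2174.3 mm².

A_s ≈ 2170 mm²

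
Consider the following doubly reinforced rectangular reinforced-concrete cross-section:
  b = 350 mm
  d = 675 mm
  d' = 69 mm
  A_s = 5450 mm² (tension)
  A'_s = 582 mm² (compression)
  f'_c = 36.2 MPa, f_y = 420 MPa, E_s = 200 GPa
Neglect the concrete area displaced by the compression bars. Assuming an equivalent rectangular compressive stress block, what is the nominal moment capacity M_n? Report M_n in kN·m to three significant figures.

Assume both tension and compression steel yield.
Net tension couple steel: A_s − A'_s = 4868 mm².
a = (A_s − A'_s) f_y / (0.85 f'_c b) = 2044560/(0.85 × 36.2 × 350) = 189.85 mm.
c = a/β₁ = 189.85/0.791 = 240.01 mm; ε'_s = 0.003(c − d')/c = 0.0021 ≥ f_y/E_s = 0.0021, so compression steel does yield.
M_n = (A_s − A'_s) f_y (d − a/2) + A'_s f_y (d − d') = [2044560 × (675 − 94.925) + 244440 × (675 − 69)] × 10⁻⁶ = 1186.00 + 148.13 = 1334.13 kN·m.

M_n ≈ 1330 kN·m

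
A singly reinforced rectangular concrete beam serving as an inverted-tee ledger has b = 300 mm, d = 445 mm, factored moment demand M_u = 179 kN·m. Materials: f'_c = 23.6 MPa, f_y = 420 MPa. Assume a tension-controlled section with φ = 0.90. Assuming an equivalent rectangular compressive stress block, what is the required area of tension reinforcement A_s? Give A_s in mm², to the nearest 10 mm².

A_s ≈ 1170 mm²

M_n = M_u/φ = 179/0.90 = 198.889 kN·m.
With M_n = 0.85 f'_c a b (d − a/2), solve the quadratic for a:
a = d − √(d² − 2M_n/(0.85 f'_c b)) = 445 − √(445² − 2 × 198.889×10⁶/(0.85 × 23.6 × 300)) = 81.78 mm.
A_s = 0.85 f'_c a b / f_y = 0.85 × 23.6 × 81.78 × 300 / 420 = 1171.8 mm².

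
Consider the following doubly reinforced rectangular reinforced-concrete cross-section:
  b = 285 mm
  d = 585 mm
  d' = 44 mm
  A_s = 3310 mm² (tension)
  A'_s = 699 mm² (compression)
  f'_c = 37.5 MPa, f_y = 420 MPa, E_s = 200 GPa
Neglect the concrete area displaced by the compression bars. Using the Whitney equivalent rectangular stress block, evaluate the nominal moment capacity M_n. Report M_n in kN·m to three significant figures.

Assume both tension and compression steel yield.
Net tension couple steel: A_s − A'_s = 2611 mm².
a = (A_s − A'_s) f_y / (0.85 f'_c b) = 1096620/(0.85 × 37.5 × 285) = 120.71 mm.
c = a/β₁ = 120.71/0.782 = 154.36 mm; ε'_s = 0.003(c − d')/c = 0.0021 ≥ f_y/E_s = 0.0021, so compression steel does yield.
M_n = (A_s − A'_s) f_y (d − a/2) + A'_s f_y (d − d') = [1096620 × (585 − 60.355) + 293580 × (585 − 44)] × 10⁻⁶ = 575.34 + 158.83 = 734.17 kN·m.

M_n ≈ 734 kN·m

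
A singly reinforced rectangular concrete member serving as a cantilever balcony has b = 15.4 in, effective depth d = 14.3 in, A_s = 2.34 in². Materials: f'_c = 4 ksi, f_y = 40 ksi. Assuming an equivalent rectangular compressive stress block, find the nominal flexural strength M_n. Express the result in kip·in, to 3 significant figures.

T = A_s f_y = 2.34 × 40 = 93.6 kips.
a = T/(0.85 f'_c b) = 93.6/(0.85 × 4 × 15.4) = 1.788 in.
M_n = T(d − a/2) = 93.6 × (14.3 − 0.894) = 1254.8 kip·in.

M_n ≈ 1250 kip·in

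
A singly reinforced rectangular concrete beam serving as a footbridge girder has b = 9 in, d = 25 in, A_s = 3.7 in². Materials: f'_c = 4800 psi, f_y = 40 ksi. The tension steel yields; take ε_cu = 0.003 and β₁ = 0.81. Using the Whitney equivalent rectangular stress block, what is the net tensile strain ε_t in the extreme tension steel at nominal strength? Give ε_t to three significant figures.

ε_t ≈ 0.0121

a = A_s f_y/(0.85 f'_c b) = 4.031 in.
β₁ = 0.81, so c = a/β₁ = 4.031/0.81 = 4.977 in.
From the linear strain diagram with ε_cu = 0.003: ε_t = 0.003 (d − c)/c = 0.003 × (25 − 4.977)/4.977 = 0.0121.
Since ε_t ≥ 0.005, the section is tension-controlled.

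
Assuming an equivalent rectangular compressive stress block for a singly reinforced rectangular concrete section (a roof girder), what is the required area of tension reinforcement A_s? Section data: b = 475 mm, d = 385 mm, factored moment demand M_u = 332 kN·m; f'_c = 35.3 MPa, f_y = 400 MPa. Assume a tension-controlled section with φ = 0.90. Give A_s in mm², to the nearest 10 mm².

A_s ≈ 2650 mm²

M_n = M_u/φ = 332/0.90 = 368.889 kN·m.
With M_n = 0.85 f'_c a b (d − a/2), solve the quadratic for a:
a = d − √(d² − 2M_n/(0.85 f'_c b)) = 385 − √(385² − 2 × 368.889×10⁶/(0.85 × 35.3 × 475)) = 74.42 mm.
A_s = 0.85 f'_c a b / f_y = 0.85 × 35.3 × 74.42 × 475 / 400 = 2651.7 mm².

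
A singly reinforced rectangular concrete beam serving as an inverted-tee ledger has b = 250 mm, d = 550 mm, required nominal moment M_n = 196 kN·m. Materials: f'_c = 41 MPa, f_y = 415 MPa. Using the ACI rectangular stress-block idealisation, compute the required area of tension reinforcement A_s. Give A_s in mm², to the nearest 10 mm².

With M_n = 0.85 f'_c a b (d − a/2), solve the quadratic for a:
a = d − √(d² − 2M_n/(0.85 f'_c b)) = 550 − √(550² − 2 × 196×10⁶/(0.85 × 41 × 250)) = 42.55 mm.
A_s = 0.85 f'_c a b / f_y = 0.85 × 41 × 42.55 × 250 / 415 = 893.3 mm².

A_s ≈ 890 mm²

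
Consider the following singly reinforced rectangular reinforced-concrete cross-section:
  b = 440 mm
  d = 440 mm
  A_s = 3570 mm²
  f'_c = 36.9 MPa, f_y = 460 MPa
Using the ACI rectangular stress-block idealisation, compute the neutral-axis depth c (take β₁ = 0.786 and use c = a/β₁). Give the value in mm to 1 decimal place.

c ≈ 151.4 mm

T = A_s f_y = 3570 × 460 = 1642200 N = 1642.2 kN.
Setting C = 0.85 f'_c a b equal to T: a = 1642200/(0.85 × 36.9 × 440) = 118.995 mm.
With β₁ = 0.786, c = a/β₁ = 118.995/0.786 = 151.4 mm.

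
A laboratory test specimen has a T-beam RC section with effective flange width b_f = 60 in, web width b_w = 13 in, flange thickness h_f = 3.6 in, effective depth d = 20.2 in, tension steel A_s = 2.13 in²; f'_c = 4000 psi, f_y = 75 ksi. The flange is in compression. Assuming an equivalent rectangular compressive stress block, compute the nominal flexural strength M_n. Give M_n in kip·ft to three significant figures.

M_n ≈ 264 kip·ft

Tension: T = A_s f_y = 2.13 × 75 = 159.75 kips.
Try a within the flange: a = T/(0.85 f'_c b_f) = 159.75/(0.85 × 4 × 60) = 0.783 in.
Since a = 0.783 ≤ h_f = 3.6 in, the stress block lies entirely in the flange; analyse as a rectangular beam of width b_f.
M_n = T(d − a/2) = 159.75 × (20.2 − 0.3915) = 3164.4 kip·in.
M_n = 3164.4/12 = 263.70 kip·ft.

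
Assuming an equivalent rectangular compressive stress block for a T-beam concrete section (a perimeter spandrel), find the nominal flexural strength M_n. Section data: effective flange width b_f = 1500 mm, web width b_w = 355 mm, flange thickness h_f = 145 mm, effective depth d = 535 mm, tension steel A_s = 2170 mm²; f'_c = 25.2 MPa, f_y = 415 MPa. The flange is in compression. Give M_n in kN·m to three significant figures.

Tension: T = A_s f_y = 2170 × 415 = 900550 N.
Try a within the flange: a = T/(0.85 f'_c b_f) = 900550/(0.85 × 25.2 × 1500) = 28.03 mm.
Since a = 28.03 ≤ h_f = 145 mm, the stress block lies entirely in the flange; analyse as a rectangular beam of width b_f.
M_n = T(d − a/2) = 900550 × (535 − 14.015) = 469.17 × 10⁶ N·mm.
M_n = 469.17 kN·m.

M_n ≈ 469 kN·m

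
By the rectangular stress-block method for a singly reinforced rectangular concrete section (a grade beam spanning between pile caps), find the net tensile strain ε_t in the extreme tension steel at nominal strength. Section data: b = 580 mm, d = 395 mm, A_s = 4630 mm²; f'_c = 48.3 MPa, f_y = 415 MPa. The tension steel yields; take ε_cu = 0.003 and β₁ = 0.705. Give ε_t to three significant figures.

a = A_s f_y/(0.85 f'_c b) = 80.69 mm.
β₁ = 0.705, so c = a/β₁ = 80.69/0.705 = 114.45 mm.
From the linear strain diagram with ε_cu = 0.003: ε_t = 0.003 (d − c)/c = 0.003 × (395 − 114.45)/114.45 = 0.00735.
Since ε_t ≥ 0.005, the section is tension-controlled.

ε_t ≈ 0.00735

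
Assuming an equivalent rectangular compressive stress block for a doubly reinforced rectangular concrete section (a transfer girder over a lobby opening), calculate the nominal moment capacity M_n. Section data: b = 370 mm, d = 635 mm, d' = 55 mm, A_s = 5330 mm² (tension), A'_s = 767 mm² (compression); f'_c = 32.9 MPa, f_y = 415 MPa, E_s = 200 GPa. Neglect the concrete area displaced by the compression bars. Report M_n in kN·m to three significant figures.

Assume both tension and compression steel yield.
Net tension couple steel: A_s − A'_s = 4563 mm².
a = (A_s − A'_s) f_y / (0.85 f'_c b) = 1893645/(0.85 × 32.9 × 370) = 183.01 mm.
c = a/β₁ = 183.01/0.815 = 224.55 mm; ε'_s = 0.003(c − d')/c = 0.0023 ≥ f_y/E_s = 0.0021, so compression steel does yield.
M_n = (A_s − A'_s) f_y (d − a/2) + A'_s f_y (d − d') = [1893645 × (635 − 91.505) + 318305 × (635 − 55)] × 10⁻⁶ = 1029.19 + 184.62 = 1213.81 kN·m.

M_n ≈ 1210 kN·m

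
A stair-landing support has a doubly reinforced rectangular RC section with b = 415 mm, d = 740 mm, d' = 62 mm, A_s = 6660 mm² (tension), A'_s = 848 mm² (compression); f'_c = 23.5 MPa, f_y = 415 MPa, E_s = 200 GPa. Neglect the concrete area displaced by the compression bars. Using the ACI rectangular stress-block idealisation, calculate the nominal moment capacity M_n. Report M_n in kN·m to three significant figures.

Assume both tension and compression steel yield.
Net tension couple steel: A_s − A'_s = 5812 mm².
a = (A_s − A'_s) f_y / (0.85 f'_c b) = 2411980/(0.85 × 23.5 × 415) = 290.96 mm.
c = a/β₁ = 290.96/0.85 = 342.31 mm; ε'_s = 0.003(c − d')/c = 0.0025 ≥ f_y/E_s = 0.0021, so compression steel does yield.
M_n = (A_s − A'_s) f_y (d − a/2) + A'_s f_y (d − d') = [2411980 × (740 − 145.48) + 351920 × (740 − 62)] × 10⁻⁶ = 1433.97 + 238.60 = 1672.57 kN·m.

M_n ≈ 1670 kN·m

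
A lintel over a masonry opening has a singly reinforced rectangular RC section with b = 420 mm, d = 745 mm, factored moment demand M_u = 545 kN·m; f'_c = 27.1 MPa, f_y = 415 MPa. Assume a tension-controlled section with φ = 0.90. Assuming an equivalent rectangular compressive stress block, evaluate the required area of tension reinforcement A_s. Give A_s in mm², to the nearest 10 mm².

A_s ≈ 2080 mm²

M_n = M_u/φ = 545/0.90 = 605.556 kN·m.
With M_n = 0.85 f'_c a b (d − a/2), solve the quadratic for a:
a = d − √(d² − 2M_n/(0.85 f'_c b)) = 745 − √(745² − 2 × 605.556×10⁶/(0.85 × 27.1 × 420)) = 89.38 mm.
A_s = 0.85 f'_c a b / f_y = 0.85 × 27.1 × 89.38 × 420 / 415 = 2083.7 mm².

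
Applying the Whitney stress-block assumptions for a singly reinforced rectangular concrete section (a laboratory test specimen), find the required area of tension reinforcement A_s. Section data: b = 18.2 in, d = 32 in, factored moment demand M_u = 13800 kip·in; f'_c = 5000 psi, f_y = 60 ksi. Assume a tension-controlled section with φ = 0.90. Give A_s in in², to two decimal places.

A_s ≈ 8.96 in²

M_n = M_u/φ = 13800/0.90 = 15333.3 kip·in.
From M_n = 0.85 f'_c a b (d − a/2):
a = d − √(d² − 2M_n/(0.85 f'_c b)) = 32 − √(32² − 2 × 15333.3/(0.85 × 5 × 18.2)) = 6.949 in.
A_s = 0.85 f'_c a b / f_y = 0.85 × 5 × 6.949 × 18.2 / 60 = 8.958 in².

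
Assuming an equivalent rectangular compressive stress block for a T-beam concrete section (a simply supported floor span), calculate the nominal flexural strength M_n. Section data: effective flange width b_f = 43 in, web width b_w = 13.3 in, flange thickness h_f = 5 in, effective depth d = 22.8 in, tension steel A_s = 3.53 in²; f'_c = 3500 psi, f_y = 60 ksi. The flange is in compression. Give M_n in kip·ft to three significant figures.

Tension: T = A_s f_y = 3.53 × 60 = 211.8 kips.
Try a within the flange: a = T/(0.85 f'_c b_f) = 211.8/(0.85 × 3.5 × 43) = 1.656 in.
Since a = 1.656 ≤ h_f = 5 in, the stress block lies entirely in the flange; analyse as a rectangular beam of width b_f.
M_n = T(d − a/2) = 211.8 × (22.8 − 0.828) = 4653.7 kip·in.
M_n = 4653.7/12 = 387.81 kip·ft.

M_n ≈ 388 kip·ft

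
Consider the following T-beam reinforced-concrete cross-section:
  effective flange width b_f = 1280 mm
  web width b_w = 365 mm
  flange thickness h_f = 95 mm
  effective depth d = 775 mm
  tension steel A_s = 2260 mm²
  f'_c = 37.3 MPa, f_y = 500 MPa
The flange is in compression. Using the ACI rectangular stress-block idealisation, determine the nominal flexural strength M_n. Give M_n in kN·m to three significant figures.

Tension: T = A_s f_y = 2260 × 500 = 1130000 N.
Try a within the flange: a = T/(0.85 f'_c b_f) = 1130000/(0.85 × 37.3 × 1280) = 27.84 mm.
Since a = 27.84 ≤ h_f = 95 mm, the stress block lies entirely in the flange; analyse as a rectangular beam of width b_f.
M_n = T(d − a/2) = 1130000 × (775 − 13.92) = 860.02 × 10⁶ N·mm.
M_n = 860.02 kN·m.

M_n ≈ 860 kN·m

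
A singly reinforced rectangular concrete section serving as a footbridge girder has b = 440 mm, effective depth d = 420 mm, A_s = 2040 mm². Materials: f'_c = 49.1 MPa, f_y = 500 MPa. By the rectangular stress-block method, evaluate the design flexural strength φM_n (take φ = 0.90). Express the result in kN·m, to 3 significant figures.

φM_n ≈ 360 kN·m

T = A_s f_y = 2040 × 500 = 1020000 N = 1020 kN.
From C = T: a = T/(0.85 f'_c b) = 1020000/(0.85 × 49.1 × 440) = 55.55 mm.
M_n = T(d − a/2) = 1020 kN × (420 − 27.775) mm = 400.07 kN·m.
φM_n = 0.90 × 400.07 = 360.06 kN·m.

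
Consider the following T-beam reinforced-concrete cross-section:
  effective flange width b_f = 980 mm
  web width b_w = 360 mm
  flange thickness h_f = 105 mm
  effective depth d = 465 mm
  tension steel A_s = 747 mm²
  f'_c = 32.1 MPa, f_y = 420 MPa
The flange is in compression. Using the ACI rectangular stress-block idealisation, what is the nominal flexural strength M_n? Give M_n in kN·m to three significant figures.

Tension: T = A_s f_y = 747 × 420 = 313740 N.
Try a within the flange: a = T/(0.85 f'_c b_f) = 313740/(0.85 × 32.1 × 980) = 11.73 mm.
Since a = 11.73 ≤ h_f = 105 mm, the stress block lies entirely in the flange; analyse as a rectangular beam of width b_f.
M_n = T(d − a/2) = 313740 × (465 − 5.865) = 144.05 × 10⁶ N·mm.
M_n = 144.05 kN·m.

M_n ≈ 144 kN·m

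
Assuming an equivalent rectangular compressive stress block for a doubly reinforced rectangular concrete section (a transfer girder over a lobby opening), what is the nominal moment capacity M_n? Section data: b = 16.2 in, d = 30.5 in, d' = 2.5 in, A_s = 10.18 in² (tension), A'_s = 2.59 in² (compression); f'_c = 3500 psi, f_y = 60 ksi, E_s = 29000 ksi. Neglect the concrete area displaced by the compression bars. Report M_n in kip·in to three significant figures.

M_n ≈ 16100 kip·in

Assume both steels yield.
a = (A_s − A'_s) f_y/(0.85 f'_c b) = (10.18 − 2.59) × 60/(0.85 × 3.5 × 16.2) = 9.449 in.
c = a/β₁ = 9.449/0.85 = 11.116 in; ε'_s = 0.003(c − d')/c = 0.0023 ≥ ε_y = 0.0021, so the compression steel yields.
M_n = (A_s − A'_s) f_y (d − a/2) + A'_s f_y (d − d') = 455.4 × (30.5 − 4.7245) + 155.4 × (30.5 − 2.5) = 11738.2 + 4351.2 = 16089.4 kip·in.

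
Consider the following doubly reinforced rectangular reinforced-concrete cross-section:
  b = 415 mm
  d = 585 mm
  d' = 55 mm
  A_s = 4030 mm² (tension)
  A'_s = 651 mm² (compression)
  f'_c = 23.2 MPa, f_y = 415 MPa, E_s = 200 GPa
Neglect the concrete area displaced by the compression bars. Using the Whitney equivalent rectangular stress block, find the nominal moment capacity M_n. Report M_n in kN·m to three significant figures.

Assume both tension and compression steel yield.
Net tension couple steel: A_s − A'_s = 3379 mm².
a = (A_s − A'_s) f_y / (0.85 f'_c b) = 1402285/(0.85 × 23.2 × 415) = 171.35 mm.
c = a/β₁ = 171.35/0.85 = 201.59 mm; ε'_s = 0.003(c − d')/c = 0.0022 ≥ f_y/E_s = 0.0021, so compression steel does yield.
M_n = (A_s − A'_s) f_y (d − a/2) + A'_s f_y (d − d') = [1402285 × (585 − 85.675) + 270165 × (585 − 55)] × 10⁻⁶ = 700.20 + 143.19 = 843.39 kN·m.

M_n ≈ 843 kN·m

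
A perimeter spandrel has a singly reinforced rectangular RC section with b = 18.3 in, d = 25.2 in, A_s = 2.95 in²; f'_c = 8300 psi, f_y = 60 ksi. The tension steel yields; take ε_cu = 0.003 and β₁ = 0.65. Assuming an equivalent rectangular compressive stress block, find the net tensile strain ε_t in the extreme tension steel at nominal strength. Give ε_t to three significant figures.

ε_t ≈ 0.0328

a = A_s f_y/(0.85 f'_c b) = 1.371 in.
β₁ = 0.65, so c = a/β₁ = 1.371/0.65 = 2.109 in.
From the linear strain diagram with ε_cu = 0.003: ε_t = 0.003 (d − c)/c = 0.003 × (25.2 − 2.109)/2.109 = 0.0328.
Since ε_t ≥ 0.005, the section is tension-controlled.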